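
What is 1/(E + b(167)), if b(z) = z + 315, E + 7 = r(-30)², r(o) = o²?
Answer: 1/810475 ≈ 1.2338e-6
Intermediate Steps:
E = 809993 (E = -7 + ((-30)²)² = -7 + 900² = -7 + 810000 = 809993)
b(z) = 315 + z
1/(E + b(167)) = 1/(809993 + (315 + 167)) = 1/(809993 + 482) = 1/810475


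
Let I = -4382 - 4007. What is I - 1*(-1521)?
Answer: -6868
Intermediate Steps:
I = -8389
I - 1*(-1521) = -8389 - 1*(-1521) = -8389 + 1521 = -6868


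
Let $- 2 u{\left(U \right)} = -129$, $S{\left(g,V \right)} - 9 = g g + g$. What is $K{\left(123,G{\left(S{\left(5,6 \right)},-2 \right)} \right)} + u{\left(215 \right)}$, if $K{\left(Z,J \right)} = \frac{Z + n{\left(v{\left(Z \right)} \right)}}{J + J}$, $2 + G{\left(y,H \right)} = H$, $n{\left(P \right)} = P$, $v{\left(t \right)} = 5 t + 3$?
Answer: $- \frac{225}{8} \approx -28.125$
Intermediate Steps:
$S{\left(g,V \right)} = 9 + g + g^{2}$ ($S{\left(g,V \right)} = 9 + \left(g g + g\right) = 9 + \left(g^{2} + g\right) = 9 + \left(g + g^{2}\right) = 9 + g + g^{2}$)
$u{\left(U \right)} = \frac{129}{2}$ ($u{\left(U \right)} = \left(- \frac{1}{2}\right) \left(-129\right) = \frac{129}{2}$)
$v{\left(t \right)} = 3 + 5 t$
$G{\left(y,H \right)} = -2 + H$
$K{\left(Z,J \right)} = \frac{3 + 6 Z}{2 J}$ ($K{\left(Z,J \right)} = \frac{Z + \left(3 + 5 Z\right)}{J + J} = \frac{3 + 6 Z}{2 J}$)
$K{\left(123,G{\left(S{\left(5,6 \right)},-2 \right)} \right)} + u{\left(215 \right)} = \frac{3 \left(1 + 2 \cdot 123\right)}{2 \left(-2 - 2\right)} + \frac{129}{2} = \frac{3 \left(1 + 246\right)}{2 \left(-4\right)} + \frac{129}{2} = \frac{3}{2} \left(- \frac{1}{4}\right) 247 + \frac{129}{2} = - \frac{741}{8} + \frac{129}{2} = - \frac{225}{8}$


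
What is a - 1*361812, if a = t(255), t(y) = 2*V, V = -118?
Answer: -362048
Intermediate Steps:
t(y) = -236 (t(y) = 2*(-118) = -236)
a = -236
a - 1*361812 = -236 - 1*361812 = -236 - 361812 = -362048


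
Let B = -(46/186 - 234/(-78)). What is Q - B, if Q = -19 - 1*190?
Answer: -19135/93 ≈ -205.75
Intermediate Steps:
B = -302/93 (B = -(46*(1/186) - 234*(-1/78)) = -(23/93 + 3) = -1*302/93 = -302/93 ≈ -3.2473)
Q = -209 (Q = -19 - 190 = -209)
Q - B = -209 - 1*(-302/93) = -209 + 302/93 = -19135/93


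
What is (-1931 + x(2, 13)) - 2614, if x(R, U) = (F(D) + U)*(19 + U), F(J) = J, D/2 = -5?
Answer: -4449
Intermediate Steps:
D = -10 (D = 2*(-5) = -10)
x(R, U) = (-10 + U)*(19 + U)
(-1931 + x(2, 13)) - 2614 = (-1931 + (-190 + 13**2 + 9*13)) - 2614 = (-1931 + (-190 + 169 + 117)) - 2614 = (-1931 + 96) - 2614 = -1835 - 2614 = -4449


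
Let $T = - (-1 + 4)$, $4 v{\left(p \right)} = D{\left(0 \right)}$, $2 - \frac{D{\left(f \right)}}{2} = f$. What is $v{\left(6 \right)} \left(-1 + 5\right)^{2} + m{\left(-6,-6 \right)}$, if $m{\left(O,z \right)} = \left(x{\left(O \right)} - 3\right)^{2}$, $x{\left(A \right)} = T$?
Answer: $52$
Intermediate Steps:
$D{\left(f \right)} = 4 - 2 f$
$v{\left(p \right)} = 1$ ($v{\left(p \right)} = \frac{4 - 0}{4} = \frac{4 + 0}{4} = \frac{1}{4} \cdot 4 = 1$)
$T = -3$ ($T = \left(-1\right) 3 = -3$)
$x{\left(A \right)} = -3$
$m{\left(O,z \right)} = 36$ ($m{\left(O,z \right)} = \left(-3 - 3\right)^{2} = \left(-6\right)^{2} = 36$)
$v{\left(6 \right)} \left(-1 + 5\right)^{2} + m{\left(-6,-6 \right)} = 1 \left(-1 + 5\right)^{2} + 36 = 1 \cdot 4^{2} + 36 = 1 \cdot 16 + 36 = 16 + 36 = 52$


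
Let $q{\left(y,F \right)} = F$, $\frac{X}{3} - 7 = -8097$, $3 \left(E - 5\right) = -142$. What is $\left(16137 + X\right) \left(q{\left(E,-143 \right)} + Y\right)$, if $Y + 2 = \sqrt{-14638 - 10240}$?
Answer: $1179285 - 8133 i \sqrt{24878} \approx 1.1793 \cdot 10^{6} - 1.2828 \cdot 10^{6} i$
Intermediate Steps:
$E = - \frac{127}{3}$ ($E = 5 + \frac{1}{3} \left(-142\right) = 5 - \frac{142}{3} = - \frac{127}{3} \approx -42.333$)
$X = -24270$ ($X = 21 + 3 \left(-8097\right) = 21 - 24291 = -24270$)
$Y = -2 + i \sqrt{24878}$ ($Y = -2 + \sqrt{-14638 - 10240} = -2 + \sqrt{-24878} = -2 + i \sqrt{24878} \approx -2.0 + 157.73 i$)
$\left(16137 + X\right) \left(q{\left(E,-143 \right)} + Y\right) = \left(16137 - 24270\right) \left(-143 - \left(2 - i \sqrt{24878}\right)\right) = - 8133 \left(-145 + i \sqrt{24878}\right) = 1179285 - 8133 i \sqrt{24878}$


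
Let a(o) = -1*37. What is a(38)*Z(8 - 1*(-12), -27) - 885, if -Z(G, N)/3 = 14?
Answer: 669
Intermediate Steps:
Z(G, N) = -42 (Z(G, N) = -3*14 = -42)
a(o) = -37
a(38)*Z(8 - 1*(-12), -27) - 885 = -37*(-42) - 885 = 1554 - 885 = 669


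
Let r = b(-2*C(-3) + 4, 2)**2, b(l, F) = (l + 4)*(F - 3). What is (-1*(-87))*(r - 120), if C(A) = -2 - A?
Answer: -7308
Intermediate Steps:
b(l, F) = (-3 + F)*(4 + l) (b(l, F) = (4 + l)*(-3 + F) = (-3 + F)*(4 + l))
r = 36 (r = (-12 - 3*(-2*(-2 - 1*(-3)) + 4) + 4*2 + 2*(-2*(-2 - 1*(-3)) + 4))**2 = (-12 - 3*(-2*(-2 + 3) + 4) + 8 + 2*(-2*(-2 + 3) + 4))**2 = (-12 - 3*(-2*1 + 4) + 8 + 2*(-2*1 + 4))**2 = (-12 - 3*(-2 + 4) + 8 + 2*(-2 + 4))**2 = (-12 - 3*2 + 8 + 2*2)**2 = (-12 - 6 + 8 + 4)**2 = (-6)**2 = 36)
(-1*(-87))*(r - 120) = (-1*(-87))*(36 - 120) = 87*(-84) = -7308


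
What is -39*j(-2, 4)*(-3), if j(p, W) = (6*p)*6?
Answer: -8424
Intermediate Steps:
j(p, W) = 36*p
-39*j(-2, 4)*(-3) = -1404*(-2)*(-3) = -39*(-72)*(-3) = 2808*(-3) = -8424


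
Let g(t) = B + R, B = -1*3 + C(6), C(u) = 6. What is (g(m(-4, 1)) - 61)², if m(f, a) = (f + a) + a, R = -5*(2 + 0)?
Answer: 4624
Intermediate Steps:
R = -10 (R = -5*2 = -10)
m(f, a) = f + 2*a (m(f, a) = (a + f) + a = f + 2*a)
B = 3 (B = -1*3 + 6 = -3 + 6 = 3)
g(t) = -7 (g(t) = 3 - 10 = -7)
(g(m(-4, 1)) - 61)² = (-7 - 61)² = (-68)² = 4624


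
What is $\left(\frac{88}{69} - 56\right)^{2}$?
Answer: $\frac{14258176}{4761} \approx 2994.8$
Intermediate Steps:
$\left(\frac{88}{69} - 56\right)^{2} = \left(- \frac{3776}{69}\right)^{2} = \frac{14258176}{4761}$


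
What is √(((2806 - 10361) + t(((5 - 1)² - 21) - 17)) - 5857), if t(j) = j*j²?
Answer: 2*I*√6015 ≈ 155.11*I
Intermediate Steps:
t(j) = j³
√(((2806 - 10361) + t(((5 - 1)² - 21) - 17)) - 5857) = √(((2806 - 10361) + (((5 - 1)² - 21) - 17)³) - 5857) = √((-7555 + ((4² - 21) - 17)³) - 5857) = √((-7555 + ((16 - 21) - 17)³) - 5857) = √((-7555 + (-5 - 17)³) - 5857) = √((-7555 + (-22)³) - 5857) = √((-7555 - 10648) - 5857) = √(-18203 - 5857) = √(-24060) = 2*I*√6015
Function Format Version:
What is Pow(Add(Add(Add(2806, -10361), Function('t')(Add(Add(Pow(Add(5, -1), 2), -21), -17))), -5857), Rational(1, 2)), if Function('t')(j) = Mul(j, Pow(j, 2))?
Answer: Mul(2, I, Pow(6015, Rational(1, 2))) ≈ Mul(155.11, I)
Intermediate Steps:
Function('t')(j) = Pow(j, 3)
Pow(Add(Add(Add(2806, -10361), Function('t')(Add(Add(Pow(Add(5, -1), 2), -21), -17))), -5857), Rational(1, 2)) = Pow(Add(Add(Add(2806, -10361), Pow(Add(Add(Pow(Add(5, -1), 2), -21), -17), 3)), -5857), Rational(1, 2)) = Pow(Add(Add(-7555, Pow(Add(Add(Pow(4, 2), -21), -17), 3)), -5857), Rational(1, 2)) = Pow(Add(Add(-7555, Pow(Add(Add(16, -21), -17), 3)), -5857), Rational(1, 2)) = Pow(Add(Add(-7555, Pow(Add(-5, -17), 3)), -5857), Rational(1, 2)) = Pow(Add(Add(-7555, Pow(-22, 3)), -5857), Rational(1, 2)) = Pow(Add(Add(-7555, -10648), -5857), Rational(1, 2)) = Pow(Add(-18203, -5857), Rational(1, 2)) = Pow(-24060, Rational(1, 2)) = Mul(2, I, Pow(6015, Rational(1, 2)))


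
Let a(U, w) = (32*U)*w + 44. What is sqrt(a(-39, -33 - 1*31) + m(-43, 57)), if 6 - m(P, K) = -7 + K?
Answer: 32*sqrt(78) ≈ 282.62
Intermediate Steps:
a(U, w) = 44 + 32*U*w (a(U, w) = 32*U*w + 44 = 44 + 32*U*w)
m(P, K) = 13 - K (m(P, K) = 6 - (-7 + K) = 6 + (7 - K) = 13 - K)
sqrt(a(-39, -33 - 1*31) + m(-43, 57)) = sqrt((44 + 32*(-39)*(-33 - 1*31)) + (13 - 1*57)) = sqrt((44 + 32*(-39)*(-33 - 31)) + (13 - 57)) = sqrt((44 + 32*(-39)*(-64)) - 44) = sqrt((44 + 79872) - 44) = sqrt(79916 - 44) = sqrt(79872) = 32*sqrt(78)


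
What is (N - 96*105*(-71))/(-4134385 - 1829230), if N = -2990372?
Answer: 324956/851945 ≈ 0.38143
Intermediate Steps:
(N - 96*105*(-71))/(-4134385 - 1829230) = (-2990372 - 96*105*(-71))/(-4134385 - 1829230) = (-2990372 - 10080*(-71))/(-5963615) = (-2990372 + 715680)*(-1/5963615) = -2274692*(-1/5963615) = 324956/851945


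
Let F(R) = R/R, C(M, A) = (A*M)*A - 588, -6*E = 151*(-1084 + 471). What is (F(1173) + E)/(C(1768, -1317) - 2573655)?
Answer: 92569/18384013854 ≈ 5.0353e-6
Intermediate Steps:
E = 92563/6 (E = -151*(-1084 + 471)/6 = -151*(-613)/6 = -⅙*(-92563) = 92563/6 ≈ 15427.)
C(M, A) = -588 + M*A² (C(M, A) = M*A² - 588 = -588 + M*A²)
F(R) = 1
(F(1173) + E)/(C(1768, -1317) - 2573655) = (1 + 92563/6)/((-588 + 1768*(-1317)²) - 2573655) = 92569/(6*((-588 + 1768*1734489) - 2573655)) = 92569/(6*((-588 + 3066576552) - 2573655)) = 92569/(6*(3066575964 - 2573655)) = (92569/6)/3064002309 = (92569/6)*(1/3064002309) = 92569/18384013854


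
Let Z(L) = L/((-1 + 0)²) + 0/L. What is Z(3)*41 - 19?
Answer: 104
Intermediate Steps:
Z(L) = L (Z(L) = L/((-1)²) + 0 = L/1 + 0 = L*1 + 0 = L + 0 = L)
Z(3)*41 - 19 = 3*41 - 19 = 123 - 19 = 104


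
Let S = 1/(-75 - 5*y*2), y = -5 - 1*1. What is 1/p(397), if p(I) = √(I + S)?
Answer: √89310/5954 ≈ 0.050193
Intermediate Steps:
y = -6 (y = -5 - 1 = -6)
S = -1/15 (S = 1/(-75 - 5*(-6)*2) = 1/(-75 + 30*2) = 1/(-75 + 60) = 1/(-15) = -1/15 ≈ -0.066667)
p(I) = √(-1/15 + I) (p(I) = √(I - 1/15) = √(-1/15 + I))
1/p(397) = 1/(√(-15 + 225*397)/15) = 1/(√(-15 + 89325)/15) = 1/(√89310/15) = √89310/5954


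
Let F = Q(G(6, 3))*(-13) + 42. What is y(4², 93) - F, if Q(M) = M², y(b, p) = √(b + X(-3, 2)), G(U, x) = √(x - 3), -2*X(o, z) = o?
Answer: -42 + √70/2 ≈ -37.817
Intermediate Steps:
X(o, z) = -o/2
G(U, x) = √(-3 + x)
y(b, p) = √(3/2 + b) (y(b, p) = √(b - ½*(-3)) = √(b + 3/2) = √(3/2 + b))
F = 42 (F = (√(-3 + 3))²*(-13) + 42 = (√0)²*(-13) + 42 = 0²*(-13) + 42 = 0*(-13) + 42 = 0 + 42 = 42)
y(4², 93) - F = √(6 + 4*4²)/2 - 1*42 = √(6 + 4*16)/2 - 42 = √(6 + 64)/2 - 42 = √70/2 - 42 = -42 + √70/2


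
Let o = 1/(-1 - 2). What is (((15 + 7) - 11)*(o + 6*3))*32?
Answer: 18656/3 ≈ 6218.7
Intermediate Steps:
o = -⅓ (o = 1/(-3) = -⅓ ≈ -0.33333)
(((15 + 7) - 11)*(o + 6*3))*32 = (((15 + 7) - 11)*(-⅓ + 6*3))*32 = ((22 - 11)*(-⅓ + 18))*32 = (11*(53/3))*32 = (583/3)*32 = 18656/3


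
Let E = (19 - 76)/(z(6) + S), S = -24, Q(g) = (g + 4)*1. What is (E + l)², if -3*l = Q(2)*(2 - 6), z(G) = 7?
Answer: 37249/289 ≈ 128.89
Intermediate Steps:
Q(g) = 4 + g (Q(g) = (4 + g)*1 = 4 + g)
l = 8 (l = -(4 + 2)*(2 - 6)/3 = -2*(-4) = -⅓*(-24) = 8)
E = 57/17 (E = (19 - 76)/(7 - 24) = -57/(-17) = -57*(-1/17) = 57/17 ≈ 3.3529)
(E + l)² = (57/17 + 8)² = (193/17)² = 37249/289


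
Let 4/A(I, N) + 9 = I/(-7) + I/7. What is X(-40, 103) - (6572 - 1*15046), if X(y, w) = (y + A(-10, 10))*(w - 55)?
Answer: 19598/3 ≈ 6532.7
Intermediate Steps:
A(I, N) = -4/9 (A(I, N) = 4/(-9 + (I/(-7) + I/7)) = 4/(-9 + (I*(-⅐) + I*(⅐))) = 4/(-9 + (-I/7 + I/7)) = 4/(-9 + 0) = 4/(-9) = 4*(-⅑) = -4/9)
X(y, w) = (-55 + w)*(-4/9 + y) (X(y, w) = (y - 4/9)*(w - 55) = (-4/9 + y)*(-55 + w) = (-55 + w)*(-4/9 + y))
X(-40, 103) - (6572 - 1*15046) = (220/9 - 55*(-40) - 4/9*103 + 103*(-40)) - (6572 - 1*15046) = (220/9 + 2200 - 412/9 - 4120) - (6572 - 15046) = -5824/3 - 1*(-8474) = -5824/3 + 8474 = 19598/3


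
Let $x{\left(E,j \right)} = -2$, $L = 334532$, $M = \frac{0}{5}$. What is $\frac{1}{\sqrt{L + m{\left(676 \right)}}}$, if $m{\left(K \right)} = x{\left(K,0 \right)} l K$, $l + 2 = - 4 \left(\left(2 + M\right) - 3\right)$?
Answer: $\frac{\sqrt{1693}}{23702} \approx 0.001736$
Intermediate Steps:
$M = 0$ ($M = 0 \cdot \frac{1}{5} = 0$)
$l = 2$ ($l = -2 - 4 \left(\left(2 + 0\right) - 3\right) = -2 - 4 \left(2 - 3\right) = -2 - -4 = -2 + 4 = 2$)
$m{\left(K \right)} = - 4 K$ ($m{\left(K \right)} = \left(-2\right) 2 K = - 4 K$)
$\frac{1}{\sqrt{L + m{\left(676 \right)}}} = \frac{1}{\sqrt{334532 - 2704}} = \frac{1}{\sqrt{331828}} = \frac{1}{14 \sqrt{1693}} = \frac{\sqrt{1693}}{23702}$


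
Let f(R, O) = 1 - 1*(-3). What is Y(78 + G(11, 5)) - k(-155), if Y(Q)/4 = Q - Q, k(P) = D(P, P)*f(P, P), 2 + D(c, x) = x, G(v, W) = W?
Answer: 628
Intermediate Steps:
D(c, x) = -2 + x
f(R, O) = 4 (f(R, O) = 1 + 3 = 4)
k(P) = -8 + 4*P (k(P) = (-2 + P)*4 = -8 + 4*P)
Y(Q) = 0 (Y(Q) = 4*(Q - Q) = 4*0 = 0)
Y(78 + G(11, 5)) - k(-155) = 0 - (-8 + 4*(-155)) = 0 - (-8 - 620) = 0 - 1*(-628) = 0 + 628 = 628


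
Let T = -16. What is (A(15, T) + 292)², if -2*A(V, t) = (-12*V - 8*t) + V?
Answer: 385641/4 ≈ 96410.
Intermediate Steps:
A(V, t) = 4*t + 11*V/2 (A(V, t) = -((-12*V - 8*t) + V)/2 = -(-11*V - 8*t)/2 = 4*t + 11*V/2)
(A(15, T) + 292)² = ((4*(-16) + (11/2)*15) + 292)² = ((-64 + 165/2) + 292)² = (37/2 + 292)² = (621/2)² = 385641/4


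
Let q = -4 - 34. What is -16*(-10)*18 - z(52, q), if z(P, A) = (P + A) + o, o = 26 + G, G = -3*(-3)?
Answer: 2831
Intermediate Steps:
G = 9
q = -38
o = 35 (o = 26 + 9 = 35)
z(P, A) = 35 + A + P (z(P, A) = (P + A) + 35 = (A + P) + 35 = 35 + A + P)
-16*(-10)*18 - z(52, q) = -16*(-10)*18 - (35 - 38 + 52) = 160*18 - 1*49 = 2880 - 49 = 2831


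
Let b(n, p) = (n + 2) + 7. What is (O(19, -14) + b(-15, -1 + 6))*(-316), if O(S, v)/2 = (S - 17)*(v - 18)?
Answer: 42344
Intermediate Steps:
O(S, v) = 2*(-18 + v)*(-17 + S) (O(S, v) = 2*((S - 17)*(v - 18)) = 2*((-17 + S)*(-18 + v)) = 2*((-18 + v)*(-17 + S)) = 2*(-18 + v)*(-17 + S))
b(n, p) = 9 + n (b(n, p) = (2 + n) + 7 = 9 + n)
(O(19, -14) + b(-15, -1 + 6))*(-316) = ((612 - 36*19 - 34*(-14) + 2*19*(-14)) + (9 - 15))*(-316) = ((612 - 684 + 476 - 532) - 6)*(-316) = (-128 - 6)*(-316) = -134*(-316) = 42344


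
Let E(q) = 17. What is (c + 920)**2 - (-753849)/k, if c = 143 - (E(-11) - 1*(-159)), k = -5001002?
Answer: 3934632588689/5001002 ≈ 7.8677e+5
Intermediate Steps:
c = -33 (c = 143 - (17 - 1*(-159)) = 143 - (17 + 159) = 143 - 1*176 = 143 - 176 = -33)
(c + 920)**2 - (-753849)/k = (-33 + 920)**2 - (-753849)/(-5001002) = 887**2 - (-753849)*(-1)/5001002 = 786769 - 1*753849/5001002 = 786769 - 753849/5001002 = 3934632588689/5001002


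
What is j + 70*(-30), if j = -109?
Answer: -2209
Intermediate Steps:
j + 70*(-30) = -109 + 70*(-30) = -109 - 2100 = -2209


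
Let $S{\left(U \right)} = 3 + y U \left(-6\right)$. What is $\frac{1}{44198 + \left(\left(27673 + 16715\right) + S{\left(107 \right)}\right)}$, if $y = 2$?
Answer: $\frac{1}{87305} \approx 1.1454 \cdot 10^{-5}$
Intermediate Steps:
$S{\left(U \right)} = 3 - 12 U$ ($S{\left(U \right)} = 3 + 2 U \left(-6\right) = 3 - 12 U$)
$\frac{1}{44198 + \left(\left(27673 + 16715\right) + S{\left(107 \right)}\right)} = \frac{1}{44198 + \left(\left(27673 + 16715\right) + \left(3 - 1284\right)\right)} = \frac{1}{44198 + \left(44388 + \left(3 - 1284\right)\right)} = \frac{1}{44198 + \left(44388 - 1281\right)} = \frac{1}{44198 + 43107} = \frac{1}{87305}$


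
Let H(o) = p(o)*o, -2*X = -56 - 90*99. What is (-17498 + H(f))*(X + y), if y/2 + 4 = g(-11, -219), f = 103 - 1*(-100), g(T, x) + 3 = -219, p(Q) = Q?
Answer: 95579041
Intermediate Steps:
g(T, x) = -222 (g(T, x) = -3 - 219 = -222)
X = 4483 (X = -(-56 - 90*99)/2 = -(-56 - 8910)/2 = -½*(-8966) = 4483)
f = 203 (f = 103 + 100 = 203)
y = -452 (y = -8 + 2*(-222) = -8 - 444 = -452)
H(o) = o² (H(o) = o*o = o²)
(-17498 + H(f))*(X + y) = (-17498 + 203²)*(4483 - 452) = (-17498 + 41209)*4031 = 23711*4031 = 95579041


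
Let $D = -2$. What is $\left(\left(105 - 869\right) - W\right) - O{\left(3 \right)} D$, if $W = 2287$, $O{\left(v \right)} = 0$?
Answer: $-3051$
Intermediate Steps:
$\left(\left(105 - 869\right) - W\right) - O{\left(3 \right)} D = \left(\left(105 - 869\right) - 2287\right) - 0 \left(-2\right) = \left(\left(105 - 869\right) - 2287\right) - 0 = \left(-764 - 2287\right) + 0 = -3051 + 0 = -3051$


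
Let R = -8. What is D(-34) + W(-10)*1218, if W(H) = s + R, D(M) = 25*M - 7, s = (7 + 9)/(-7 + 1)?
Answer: -13849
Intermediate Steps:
s = -8/3 (s = 16/(-6) = 16*(-⅙) = -8/3 ≈ -2.6667)
D(M) = -7 + 25*M
W(H) = -32/3 (W(H) = -8/3 - 8 = -32/3)
D(-34) + W(-10)*1218 = (-7 + 25*(-34)) - 32/3*1218 = (-7 - 850) - 12992 = -857 - 12992 = -13849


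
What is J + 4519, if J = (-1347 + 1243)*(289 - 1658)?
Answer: 146895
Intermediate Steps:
J = 142376 (J = -104*(-1369) = 142376)
J + 4519 = 142376 + 4519 = 146895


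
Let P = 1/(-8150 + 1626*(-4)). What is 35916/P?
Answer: -526313064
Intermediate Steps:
P = -1/14654 (P = 1/(-8150 - 6504) = 1/(-14654) = -1/14654 ≈ -6.8241e-5)
35916/P = 35916/(-1/14654) = 35916*(-14654) = -526313064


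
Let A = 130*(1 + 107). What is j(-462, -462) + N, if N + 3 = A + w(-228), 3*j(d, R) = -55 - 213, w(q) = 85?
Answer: 42098/3 ≈ 14033.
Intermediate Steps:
j(d, R) = -268/3 (j(d, R) = (-55 - 213)/3 = (⅓)*(-268) = -268/3)
A = 14040 (A = 130*108 = 14040)
N = 14122 (N = -3 + (14040 + 85) = -3 + 14125 = 14122)
j(-462, -462) + N = -268/3 + 14122 = 42098/3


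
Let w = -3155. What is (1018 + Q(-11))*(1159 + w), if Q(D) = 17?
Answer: -2065860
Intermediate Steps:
(1018 + Q(-11))*(1159 + w) = (1018 + 17)*(1159 - 3155) = 1035*(-1996) = -2065860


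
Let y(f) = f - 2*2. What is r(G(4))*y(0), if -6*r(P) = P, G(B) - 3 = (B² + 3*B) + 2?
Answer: 22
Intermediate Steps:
G(B) = 5 + B² + 3*B (G(B) = 3 + ((B² + 3*B) + 2) = 3 + (2 + B² + 3*B) = 5 + B² + 3*B)
y(f) = -4 + f (y(f) = f - 4 = -4 + f)
r(P) = -P/6
r(G(4))*y(0) = (-(5 + 4² + 3*4)/6)*(-4 + 0) = -(5 + 16 + 12)/6*(-4) = -⅙*33*(-4) = -11/2*(-4) = 22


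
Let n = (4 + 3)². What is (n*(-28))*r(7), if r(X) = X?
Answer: -9604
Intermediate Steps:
n = 49 (n = 7² = 49)
(n*(-28))*r(7) = (49*(-28))*7 = -1372*7 = -9604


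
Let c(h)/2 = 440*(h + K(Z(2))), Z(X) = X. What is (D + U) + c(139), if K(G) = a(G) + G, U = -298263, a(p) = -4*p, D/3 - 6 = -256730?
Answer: -951395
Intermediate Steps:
D = -770172 (D = 18 + 3*(-256730) = 18 - 770190 = -770172)
K(G) = -3*G (K(G) = -4*G + G = -3*G)
c(h) = -5280 + 880*h (c(h) = 2*(440*(h - 3*2)) = 2*(440*(h - 6)) = 2*(440*(-6 + h)) = 2*(-2640 + 440*h) = -5280 + 880*h)
(D + U) + c(139) = (-770172 - 298263) + (-5280 + 880*139) = -1068435 + (-5280 + 122320) = -1068435 + 117040 = -951395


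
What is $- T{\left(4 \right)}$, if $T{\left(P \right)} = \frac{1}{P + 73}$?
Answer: $- \frac{1}{77} \approx -0.012987$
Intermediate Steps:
$T{\left(P \right)} = \frac{1}{73 + P}$
$- T{\left(4 \right)} = - \frac{1}{73 + 4} = - \frac{1}{77}$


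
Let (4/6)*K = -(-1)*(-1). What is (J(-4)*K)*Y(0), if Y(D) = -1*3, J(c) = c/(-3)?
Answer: 6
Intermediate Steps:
J(c) = -c/3 (J(c) = c*(-1/3) = -c/3)
Y(D) = -3
K = -3/2 (K = 3*(-(-1)*(-1))/2 = 3*(-1*1)/2 = (3/2)*(-1) = -3/2 ≈ -1.5000)
(J(-4)*K)*Y(0) = (-1/3*(-4)*(-3/2))*(-3) = ((4/3)*(-3/2))*(-3) = -2*(-3) = 6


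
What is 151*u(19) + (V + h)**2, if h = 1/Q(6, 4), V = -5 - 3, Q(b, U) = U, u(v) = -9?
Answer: -20783/16 ≈ -1298.9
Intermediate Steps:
V = -8
h = 1/4 ≈ 0.25000
151*u(19) + (V + h)**2 = 151*(-9) + (-8 + 1/4)**2 = -1359 + (-31/4)**2 = -1359 + 961/16 = -20783/16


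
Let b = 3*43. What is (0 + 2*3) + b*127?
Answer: 16389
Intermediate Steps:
b = 129
(0 + 2*3) + b*127 = (0 + 2*3) + 129*127 = (0 + 6) + 16383 = 6 + 16383 = 16389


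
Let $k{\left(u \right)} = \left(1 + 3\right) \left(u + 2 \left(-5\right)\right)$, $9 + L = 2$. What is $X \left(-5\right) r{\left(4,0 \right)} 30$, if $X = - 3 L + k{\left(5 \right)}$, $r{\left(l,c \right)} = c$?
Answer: $0$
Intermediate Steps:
$L = -7$ ($L = -9 + 2 = -7$)
$k{\left(u \right)} = -40 + 4 u$ ($k{\left(u \right)} = 4 \left(u - 10\right) = 4 \left(-10 + u\right) = -40 + 4 u$)
$X = 1$ ($X = \left(-3\right) \left(-7\right) + \left(-40 + 4 \cdot 5\right) = 21 + \left(-40 + 20\right) = 21 - 20 = 1$)
$X \left(-5\right) r{\left(4,0 \right)} 30 = 1 \left(-5\right) 0 \cdot 30 = \left(-5\right) 0 \cdot 30 = 0 \cdot 30 = 0$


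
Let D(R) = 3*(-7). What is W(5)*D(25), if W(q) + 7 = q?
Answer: 42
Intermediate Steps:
W(q) = -7 + q
D(R) = -21
W(5)*D(25) = (-7 + 5)*(-21) = -2*(-21) = 42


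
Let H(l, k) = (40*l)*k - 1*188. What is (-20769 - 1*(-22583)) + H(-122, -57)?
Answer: 279786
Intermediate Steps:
H(l, k) = -188 + 40*k*l (H(l, k) = 40*k*l - 188 = -188 + 40*k*l)
(-20769 - 1*(-22583)) + H(-122, -57) = (-20769 - 1*(-22583)) + (-188 + 40*(-57)*(-122)) = (-20769 + 22583) + (-188 + 278160) = 1814 + 277972 = 279786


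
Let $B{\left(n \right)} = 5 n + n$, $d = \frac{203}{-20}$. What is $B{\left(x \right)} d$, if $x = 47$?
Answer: $- \frac{28623}{10} \approx -2862.3$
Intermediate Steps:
$d = - \frac{203}{20}$ ($d = 203 \left(- \frac{1}{20}\right) = - \frac{203}{20} \approx -10.15$)
$B{\left(n \right)} = 6 n$
$B{\left(x \right)} d = 6 \cdot 47 \left(- \frac{203}{20}\right) = 282 \left(- \frac{203}{20}\right) = - \frac{28623}{10}$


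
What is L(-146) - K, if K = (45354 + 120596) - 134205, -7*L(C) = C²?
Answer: -243531/7 ≈ -34790.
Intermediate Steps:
L(C) = -C²/7
K = 31745 (K = 165950 - 134205 = 31745)
L(-146) - K = -⅐*(-146)² - 1*31745 = -⅐*21316 - 31745 = -21316/7 - 31745 = -243531/7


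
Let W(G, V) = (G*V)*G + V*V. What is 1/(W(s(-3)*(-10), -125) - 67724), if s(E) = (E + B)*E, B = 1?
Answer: -1/502099 ≈ -1.9916e-6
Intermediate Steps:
s(E) = E*(1 + E) (s(E) = (E + 1)*E = (1 + E)*E = E*(1 + E))
W(G, V) = V**2 + V*G**2 (W(G, V) = V*G**2 + V**2 = V**2 + V*G**2)
1/(W(s(-3)*(-10), -125) - 67724) = 1/(-125*(-125 + (-3*(1 - 3)*(-10))**2) - 67724) = 1/(-125*(-125 + (-3*(-2)*(-10))**2) - 67724) = 1/(-125*(-125 + (6*(-10))**2) - 67724) = 1/(-125*(-125 + (-60)**2) - 67724) = 1/(-125*(-125 + 3600) - 67724) = 1/(-125*3475 - 67724) = 1/(-434375 - 67724) = 1/(-502099) = -1/502099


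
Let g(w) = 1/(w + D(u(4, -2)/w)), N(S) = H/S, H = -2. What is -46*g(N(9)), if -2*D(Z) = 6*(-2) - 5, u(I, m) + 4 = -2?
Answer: -828/149 ≈ -5.5570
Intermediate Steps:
u(I, m) = -6 (u(I, m) = -4 - 2 = -6)
N(S) = -2/S
D(Z) = 17/2 (D(Z) = -(6*(-2) - 5)/2 = -(-12 - 5)/2 = -½*(-17) = 17/2)
g(w) = 1/(17/2 + w) (g(w) = 1/(w + 17/2) = 1/(17/2 + w))
-46*g(N(9)) = -92/(17 + 2*(-2/9)) = -92/(17 - 4/9) = -92/149/9 = -92*9/149 = -46*18/149 = -828/149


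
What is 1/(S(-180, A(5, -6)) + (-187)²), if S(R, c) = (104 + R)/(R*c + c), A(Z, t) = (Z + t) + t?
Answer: 1253/43816081 ≈ 2.8597e-5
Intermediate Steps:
A(Z, t) = Z + 2*t
S(R, c) = (104 + R)/(c + R*c)
1/(S(-180, A(5, -6)) + (-187)²) = 1/((104 - 180)/((5 + 2*(-6))*(1 - 180)) + (-187)²) = 1/(-76/((5 - 12)*(-179)) + 34969) = 1/(-1/179*(-76)/(-7) + 34969) = 1/(-⅐*(-1/179)*(-76) + 34969) = 1/(-76/1253 + 34969) = 1/(43816081/1253) = 1253/43816081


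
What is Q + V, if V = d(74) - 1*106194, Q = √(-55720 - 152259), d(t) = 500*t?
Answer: -69194 + I*√207979 ≈ -69194.0 + 456.05*I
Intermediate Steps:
Q = I*√207979 (Q = √(-207979) = I*√207979 ≈ 456.05*I)
V = -69194 (V = 500*74 - 1*106194 = 37000 - 106194 = -69194)
Q + V = I*√207979 - 69194 = -69194 + I*√207979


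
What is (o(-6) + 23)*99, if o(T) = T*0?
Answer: 2277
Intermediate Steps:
o(T) = 0
(o(-6) + 23)*99 = (0 + 23)*99 = 23*99 = 2277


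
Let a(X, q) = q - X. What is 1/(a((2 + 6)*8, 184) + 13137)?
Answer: 1/13257 ≈ 7.5432e-5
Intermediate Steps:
1/(a((2 + 6)*8, 184) + 13137) = 1/((184 - (2 + 6)*8) + 13137) = 1/((184 - 8*8) + 13137) = 1/((184 - 1*64) + 13137) = 1/((184 - 64) + 13137) = 1/(120 + 13137) = 1/13257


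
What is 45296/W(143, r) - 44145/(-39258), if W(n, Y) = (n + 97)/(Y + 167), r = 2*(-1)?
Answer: 45280649/1454 ≈ 31142.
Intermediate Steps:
r = -2
W(n, Y) = (97 + n)/(167 + Y)
45296/W(143, r) - 44145/(-39258) = 45296/(((97 + 143)/(167 - 2))) - 44145/(-39258) = 45296/((240/165)) - 44145*(-1/39258) = 45296/(((1/165)*240)) + 1635/1454 = 45296/(16/11) + 1635/1454 = 45296*(11/16) + 1635/1454 = 31141 + 1635/1454 = 45280649/1454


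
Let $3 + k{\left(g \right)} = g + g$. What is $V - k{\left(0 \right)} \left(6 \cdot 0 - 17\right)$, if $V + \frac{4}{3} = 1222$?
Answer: $\frac{3509}{3} \approx 1169.7$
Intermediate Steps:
$V = \frac{3662}{3}$ ($V = - \frac{4}{3} + 1222 = \frac{3662}{3} \approx 1220.7$)
$k{\left(g \right)} = -3 + 2 g$ ($k{\left(g \right)} = -3 + \left(g + g\right) = -3 + 2 g$)
$V - k{\left(0 \right)} \left(6 \cdot 0 - 17\right) = \frac{3662}{3} - \left(-3 + 2 \cdot 0\right) \left(6 \cdot 0 - 17\right) = \frac{3662}{3} - \left(-3 + 0\right) \left(0 - 17\right) = \frac{3662}{3} - \left(-3\right) \left(-17\right) = \frac{3662}{3} - 51 = \frac{3509}{3}$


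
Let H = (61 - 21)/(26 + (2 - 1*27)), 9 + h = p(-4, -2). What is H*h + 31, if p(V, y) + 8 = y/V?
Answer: -629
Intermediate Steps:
p(V, y) = -8 + y/V
h = -33/2 (h = -9 + (-8 - 2/(-4)) = -9 + (-8 - 2*(-¼)) = -9 + (-8 + ½) = -9 - 15/2 = -33/2 ≈ -16.500)
H = 40 (H = 40/(26 + (2 - 27)) = 40/(26 - 25) = 40/1 = 40*1 = 40)
H*h + 31 = 40*(-33/2) + 31 = -660 + 31 = -629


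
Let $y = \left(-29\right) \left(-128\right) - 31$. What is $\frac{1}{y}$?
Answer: $\frac{1}{3681} \approx 0.00027167$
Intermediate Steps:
$y = 3681$ ($y = 3712 - 31 = 3681$)
$\frac{1}{y} = \frac{1}{3681}$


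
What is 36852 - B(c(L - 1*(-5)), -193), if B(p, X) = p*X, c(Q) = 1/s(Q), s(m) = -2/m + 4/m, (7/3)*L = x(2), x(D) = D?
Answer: 523841/14 ≈ 37417.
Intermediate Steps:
L = 6/7 (L = (3/7)*2 = 6/7 ≈ 0.85714)
s(m) = 2/m
c(Q) = Q/2 (c(Q) = 1/(2/Q) = Q/2)
B(p, X) = X*p
36852 - B(c(L - 1*(-5)), -193) = 36852 - (-193)*(6/7 - 1*(-5))/2 = 36852 - (-193)*(6/7 + 5)/2 = 36852 - (-193)*(1/2)*(41/7) = 36852 - (-193)*41/14 = 36852 - 1*(-7913/14) = 36852 + 7913/14 = 523841/14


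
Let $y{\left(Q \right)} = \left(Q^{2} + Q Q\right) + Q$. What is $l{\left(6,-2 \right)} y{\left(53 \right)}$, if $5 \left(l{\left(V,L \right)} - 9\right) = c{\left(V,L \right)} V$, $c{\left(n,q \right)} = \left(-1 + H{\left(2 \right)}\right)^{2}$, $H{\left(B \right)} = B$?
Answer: $\frac{289221}{5} \approx 57844.0$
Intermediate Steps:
$c{\left(n,q \right)} = 1$ ($c{\left(n,q \right)} = \left(-1 + 2\right)^{2} = 1^{2} = 1$)
$l{\left(V,L \right)} = 9 + \frac{V}{5}$ ($l{\left(V,L \right)} = 9 + \frac{1 V}{5} = 9 + \frac{V}{5}$)
$y{\left(Q \right)} = Q + 2 Q^{2}$ ($y{\left(Q \right)} = \left(Q^{2} + Q^{2}\right) + Q = 2 Q^{2} + Q = Q + 2 Q^{2}$)
$l{\left(6,-2 \right)} y{\left(53 \right)} = \left(9 + \frac{1}{5} \cdot 6\right) 53 \left(1 + 2 \cdot 53\right) = \left(9 + \frac{6}{5}\right) 53 \left(1 + 106\right) = \frac{51 \cdot 53 \cdot 107}{5} = \frac{51}{5} \cdot 5671 = \frac{289221}{5}$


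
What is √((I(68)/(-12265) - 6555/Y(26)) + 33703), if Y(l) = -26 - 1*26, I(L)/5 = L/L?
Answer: √137604199377359/63778 ≈ 183.93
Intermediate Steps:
I(L) = 5 (I(L) = 5*(L/L) = 5*1 = 5)
Y(l) = -52 (Y(l) = -26 - 26 = -52)
√((I(68)/(-12265) - 6555/Y(26)) + 33703) = √((5/(-12265) - 6555/(-52)) + 33703) = √((5*(-1/12265) - 6555*(-1/52)) + 33703) = √((-1/2453 + 6555/52) + 33703) = √(16079363/127556 + 33703) = √(4315099231/127556) = √137604199377359/63778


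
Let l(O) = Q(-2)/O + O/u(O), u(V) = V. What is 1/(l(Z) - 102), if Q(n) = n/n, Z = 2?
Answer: -2/201 ≈ -0.0099503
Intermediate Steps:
Q(n) = 1
l(O) = 1 + 1/O (l(O) = 1/O + O/O = 1/O + 1 = 1 + 1/O)
1/(l(Z) - 102) = 1/((1 + 2)/2 - 102) = 1/((½)*3 - 102) = 1/(3/2 - 102) = 1/(-201/2) = -2/201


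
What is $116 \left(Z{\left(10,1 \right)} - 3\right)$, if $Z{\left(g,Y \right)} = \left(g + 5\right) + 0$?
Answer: $1392$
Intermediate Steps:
$Z{\left(g,Y \right)} = 5 + g$ ($Z{\left(g,Y \right)} = \left(5 + g\right) + 0 = 5 + g$)
$116 \left(Z{\left(10,1 \right)} - 3\right) = 116 \left(\left(5 + 10\right) - 3\right) = 116 \left(15 - 3\right) = 116 \cdot 12 = 1392$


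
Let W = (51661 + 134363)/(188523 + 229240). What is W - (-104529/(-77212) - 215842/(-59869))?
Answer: -8716732770264943/1931153427864964 ≈ -4.5137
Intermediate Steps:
W = 186024/417763 ≈ 0.44529
W - (-104529/(-77212) - 215842/(-59869)) = 186024/417763 - (-104529/(-77212) - 215842/(-59869)) = 186024/417763 - (-104529*(-1/77212) - 215842*(-1/59869)) = 186024/417763 - (104529/77212 + 215842/59869) = 186024/417763 - 1*22923639205/4622605228 = 186024/417763 - 22923639205/4622605228 = -8716732770264943/1931153427864964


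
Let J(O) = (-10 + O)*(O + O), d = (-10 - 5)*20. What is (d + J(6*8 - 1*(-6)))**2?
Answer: 19820304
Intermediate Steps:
d = -300 (d = -15*20 = -300)
J(O) = 2*O*(-10 + O) (J(O) = (-10 + O)*(2*O) = 2*O*(-10 + O))
(d + J(6*8 - 1*(-6)))**2 = (-300 + 2*(6*8 - 1*(-6))*(-10 + (6*8 - 1*(-6))))**2 = (-300 + 2*(48 + 6)*(-10 + (48 + 6)))**2 = (-300 + 2*54*(-10 + 54))**2 = (-300 + 2*54*44)**2 = (-300 + 4752)**2 = 4452**2 = 19820304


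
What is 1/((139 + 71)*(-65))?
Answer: -1/13650 ≈ -7.3260e-5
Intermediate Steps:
1/((139 + 71)*(-65)) = 1/(210*(-65)) = 1/(-13650) = -1/13650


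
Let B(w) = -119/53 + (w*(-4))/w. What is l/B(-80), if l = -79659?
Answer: 4221927/331 ≈ 12755.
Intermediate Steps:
B(w) = -331/53 (B(w) = -119*1/53 + (-4*w)/w = -119/53 - 4 = -331/53)
l/B(-80) = -79659/(-331/53) = -79659*(-53/331) = 4221927/331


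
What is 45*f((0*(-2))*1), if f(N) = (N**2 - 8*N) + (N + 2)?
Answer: 90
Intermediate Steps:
f(N) = 2 + N**2 - 7*N (f(N) = (N**2 - 8*N) + (2 + N) = 2 + N**2 - 7*N)
45*f((0*(-2))*1) = 45*(2 + ((0*(-2))*1)**2 - 7*0*(-2)) = 45*(2 + (0*1)**2 - 0) = 45*(2 + 0**2 - 7*0) = 45*(2 + 0 + 0) = 45*2 = 90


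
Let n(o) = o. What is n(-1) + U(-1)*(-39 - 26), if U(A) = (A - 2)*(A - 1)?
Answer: -391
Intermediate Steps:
U(A) = (-1 + A)*(-2 + A) (U(A) = (-2 + A)*(-1 + A) = (-1 + A)*(-2 + A))
n(-1) + U(-1)*(-39 - 26) = -1 + (2 + (-1)² - 3*(-1))*(-39 - 26) = -1 + (2 + 1 + 3)*(-65) = -1 + 6*(-65) = -1 - 390 = -391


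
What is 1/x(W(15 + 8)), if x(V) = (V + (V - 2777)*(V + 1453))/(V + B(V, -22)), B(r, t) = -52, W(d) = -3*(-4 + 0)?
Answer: 40/4050713 ≈ 9.8748e-6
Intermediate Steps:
W(d) = 12 (W(d) = -3*(-4) = 12)
x(V) = (V + (-2777 + V)*(1453 + V))/(-52 + V) (x(V) = (V + (V - 2777)*(V + 1453))/(V - 52) = (V + (-2777 + V)*(1453 + V))/(-52 + V))
1/x(W(15 + 8)) = 1/((-4034981 + 12² - 1323*12)/(-52 + 12)) = 1/((-4034981 + 144 - 15876)/(-40)) = 1/(-1/40*(-4050713)) = 1/(4050713/40) = 40/4050713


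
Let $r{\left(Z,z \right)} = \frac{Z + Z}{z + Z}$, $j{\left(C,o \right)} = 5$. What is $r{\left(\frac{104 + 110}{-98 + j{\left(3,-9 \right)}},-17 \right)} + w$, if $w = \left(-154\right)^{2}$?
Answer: $\frac{42570648}{1795} \approx 23716.0$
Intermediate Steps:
$w = 23716$
$r{\left(Z,z \right)} = \frac{2 Z}{Z + z}$
$r{\left(\frac{104 + 110}{-98 + j{\left(3,-9 \right)}},-17 \right)} + w = \frac{2 \frac{104 + 110}{-98 + 5}}{\frac{104 + 110}{-98 + 5} - 17} + 23716 = \frac{2 \frac{214}{-93}}{\frac{214}{-93} - 17} + 23716 = \frac{2 \cdot 214 \left(- \frac{1}{93}\right)}{214 \left(- \frac{1}{93}\right) - 17} + 23716 = 2 \left(- \frac{214}{93}\right) \frac{1}{- \frac{214}{93} - 17} + 23716 = 2 \left(- \frac{214}{93}\right) \frac{1}{- \frac{1795}{93}} + 23716 = 2 \left(- \frac{214}{93}\right) \left(- \frac{93}{1795}\right) + 23716 = \frac{428}{1795} + 23716 = \frac{42570648}{1795}$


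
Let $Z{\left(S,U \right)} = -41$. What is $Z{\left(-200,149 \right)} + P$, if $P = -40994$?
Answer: $-41035$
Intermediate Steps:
$Z{\left(-200,149 \right)} + P = -41 - 40994 = -41035$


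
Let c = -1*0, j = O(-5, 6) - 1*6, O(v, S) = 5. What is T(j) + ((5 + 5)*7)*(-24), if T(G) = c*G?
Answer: -1680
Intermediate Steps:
j = -1 (j = 5 - 1*6 = 5 - 6 = -1)
c = 0
T(G) = 0 (T(G) = 0*G = 0)
T(j) + ((5 + 5)*7)*(-24) = 0 + ((5 + 5)*7)*(-24) = 0 + (10*7)*(-24) = 0 + 70*(-24) = 0 - 1680 = -1680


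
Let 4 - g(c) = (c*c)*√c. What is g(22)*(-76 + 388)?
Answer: 1248 - 151008*√22 ≈ -7.0704e+5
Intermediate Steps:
g(c) = 4 - c^(5/2) (g(c) = 4 - c*c*√c = 4 - c²*√c = 4 - c^(5/2))
g(22)*(-76 + 388) = (4 - 22^(5/2))*(-76 + 388) = (4 - 484*√22)*312 = 1248 - 151008*√22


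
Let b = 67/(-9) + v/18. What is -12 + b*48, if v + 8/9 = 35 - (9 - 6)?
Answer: -7732/27 ≈ -286.37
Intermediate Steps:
v = 280/9 (v = -8/9 + (35 - (9 - 6)) = -8/9 + (35 - 1*3) = -8/9 + (35 - 3) = -8/9 + 32 = 280/9 ≈ 31.111)
b = -463/81 (b = 67/(-9) + (280/9)/18 = 67*(-⅑) + (280/9)*(1/18) = -67/9 + 140/81 = -463/81 ≈ -5.7160)
-12 + b*48 = -12 - 463/81*48 = -12 - 7408/27 = -7732/27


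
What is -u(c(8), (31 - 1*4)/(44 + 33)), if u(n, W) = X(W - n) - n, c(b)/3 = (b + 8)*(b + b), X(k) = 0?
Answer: 768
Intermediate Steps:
c(b) = 6*b*(8 + b) (c(b) = 3*((b + 8)*(b + b)) = 3*((8 + b)*(2*b)) = 3*(2*b*(8 + b)) = 6*b*(8 + b))
u(n, W) = -n (u(n, W) = 0 - n = -n)
-u(c(8), (31 - 1*4)/(44 + 33)) = -(-1)*6*8*(8 + 8) = -(-1)*6*8*16 = -(-1)*768 = -1*(-768) = 768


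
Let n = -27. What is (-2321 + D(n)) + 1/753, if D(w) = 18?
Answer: -1734158/753 ≈ -2303.0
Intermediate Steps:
(-2321 + D(n)) + 1/753 = (-2321 + 18) + 1/753 = -2303 + 1/753 = -1734158/753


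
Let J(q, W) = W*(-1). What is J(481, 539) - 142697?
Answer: -143236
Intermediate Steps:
J(q, W) = -W
J(481, 539) - 142697 = -1*539 - 142697 = -539 - 142697 = -143236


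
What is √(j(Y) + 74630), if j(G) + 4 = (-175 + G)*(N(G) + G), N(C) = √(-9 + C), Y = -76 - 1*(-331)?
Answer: √(95026 + 80*√246) ≈ 310.29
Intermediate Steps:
Y = 255 (Y = -76 + 331 = 255)
j(G) = -4 + (-175 + G)*(G + √(-9 + G)) (j(G) = -4 + (-175 + G)*(√(-9 + G) + G) = -4 + (-175 + G)*(G + √(-9 + G)))
√(j(Y) + 74630) = √((-4 + 255² - 175*255 - 175*√(-9 + 255) + 255*√(-9 + 255)) + 74630) = √((-4 + 65025 - 44625 - 175*√246 + 255*√246) + 74630) = √((20396 + 80*√246) + 74630) = √(95026 + 80*√246)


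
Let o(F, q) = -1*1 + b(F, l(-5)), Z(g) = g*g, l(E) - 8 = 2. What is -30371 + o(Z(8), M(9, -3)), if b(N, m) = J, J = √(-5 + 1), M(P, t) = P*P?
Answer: -30372 + 2*I ≈ -30372.0 + 2.0*I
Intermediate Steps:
l(E) = 10 (l(E) = 8 + 2 = 10)
M(P, t) = P²
J = 2*I (J = √(-4) = 2*I ≈ 2.0*I)
Z(g) = g²
b(N, m) = 2*I
o(F, q) = -1 + 2*I (o(F, q) = -1*1 + 2*I = -1 + 2*I)
-30371 + o(Z(8), M(9, -3)) = -30371 + (-1 + 2*I) = -30372 + 2*I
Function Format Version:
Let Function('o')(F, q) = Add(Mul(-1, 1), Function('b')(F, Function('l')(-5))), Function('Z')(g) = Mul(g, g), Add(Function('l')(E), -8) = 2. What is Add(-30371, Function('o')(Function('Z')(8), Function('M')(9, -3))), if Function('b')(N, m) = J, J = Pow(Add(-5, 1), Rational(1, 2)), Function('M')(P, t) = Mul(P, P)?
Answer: Add(-30372, Mul(2, I)) ≈ Add(-30372., Mul(2.0000, I))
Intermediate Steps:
Function('l')(E) = 10 (Function('l')(E) = Add(8, 2) = 10)
Function('M')(P, t) = Pow(P, 2)
J = Mul(2, I) (J = Pow(-4, Rational(1, 2)) = Mul(2, I) ≈ Mul(2.0000, I))
Function('Z')(g) = Pow(g, 2)
Function('b')(N, m) = Mul(2, I)
Function('o')(F, q) = Add(-1, Mul(2, I)) (Function('o')(F, q) = Add(Mul(-1, 1), Mul(2, I)) = Add(-1, Mul(2, I)))
Add(-30371, Function('o')(Function('Z')(8), Function('M')(9, -3))) = Add(-30371, Add(-1, Mul(2, I))) = Add(-30372, Mul(2, I))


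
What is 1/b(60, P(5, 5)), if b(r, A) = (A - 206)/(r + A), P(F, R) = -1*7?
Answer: -53/213 ≈ -0.24883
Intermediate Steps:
P(F, R) = -7
b(r, A) = (-206 + A)/(A + r)
1/b(60, P(5, 5)) = 1/((-206 - 7)/(-7 + 60)) = 1/(-213/53) = -53/213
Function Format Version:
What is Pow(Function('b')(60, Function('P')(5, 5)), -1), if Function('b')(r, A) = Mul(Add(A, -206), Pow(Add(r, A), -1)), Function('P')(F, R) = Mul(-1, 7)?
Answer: Rational(-53, 213) ≈ -0.24883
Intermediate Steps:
Function('P')(F, R) = -7
Function('b')(r, A) = Mul(Pow(Add(A, r), -1), Add(-206, A)) (Function('b')(r, A) = Mul(Add(-206, A), Pow(Add(A, r), -1)) = Mul(Pow(Add(A, r), -1), Add(-206, A)))
Pow(Function('b')(60, Function('P')(5, 5)), -1) = Pow(Mul(Pow(Add(-7, 60), -1), Add(-206, -7)), -1) = Pow(Mul(Pow(53, -1), -213), -1) = Pow(Mul(Rational(1, 53), -213), -1) = Pow(Rational(-213, 53), -1) = Rational(-53, 213)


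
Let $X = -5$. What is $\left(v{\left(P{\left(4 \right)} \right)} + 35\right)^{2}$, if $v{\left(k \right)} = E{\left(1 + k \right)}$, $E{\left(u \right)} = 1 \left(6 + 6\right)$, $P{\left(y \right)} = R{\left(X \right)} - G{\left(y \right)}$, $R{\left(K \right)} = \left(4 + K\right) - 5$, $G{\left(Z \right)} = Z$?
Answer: $2209$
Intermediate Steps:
$R{\left(K \right)} = -1 + K$
$P{\left(y \right)} = -6 - y$ ($P{\left(y \right)} = \left(-1 - 5\right) - y = -6 - y$)
$E{\left(u \right)} = 12$ ($E{\left(u \right)} = 1 \cdot 12 = 12$)
$v{\left(k \right)} = 12$
$\left(v{\left(P{\left(4 \right)} \right)} + 35\right)^{2} = \left(12 + 35\right)^{2} = 47^{2} = 2209$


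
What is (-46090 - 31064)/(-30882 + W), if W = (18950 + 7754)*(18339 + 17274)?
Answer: -12859/158496445 ≈ -8.1131e-5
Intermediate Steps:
W = 951009552 (W = 26704*35613 = 951009552)
(-46090 - 31064)/(-30882 + W) = (-46090 - 31064)/(-30882 + 951009552) = -77154/950978670 = -77154*1/950978670 = -12859/158496445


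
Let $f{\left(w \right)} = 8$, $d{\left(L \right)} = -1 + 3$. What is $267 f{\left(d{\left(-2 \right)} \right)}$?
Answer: $2136$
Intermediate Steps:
$d{\left(L \right)} = 2$
$267 f{\left(d{\left(-2 \right)} \right)} = 267 \cdot 8 = 2136$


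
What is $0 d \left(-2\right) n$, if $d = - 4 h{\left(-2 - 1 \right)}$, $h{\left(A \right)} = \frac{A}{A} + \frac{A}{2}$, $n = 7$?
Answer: $0$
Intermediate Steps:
$h{\left(A \right)} = 1 + \frac{A}{2}$ ($h{\left(A \right)} = 1 + A \frac{1}{2} = 1 + \frac{A}{2}$)
$d = 2$ ($d = - 4 \left(1 + \frac{-2 - 1}{2}\right) = - 4 \left(1 + \frac{1}{2} \left(-3\right)\right) = - 4 \left(1 - \frac{3}{2}\right) = \left(-4\right) \left(- \frac{1}{2}\right) = 2$)
$0 d \left(-2\right) n = 0 \cdot 2 \left(-2\right) 7 = 0 \left(\left(-4\right) 7\right) = 0 \left(-28\right) = 0$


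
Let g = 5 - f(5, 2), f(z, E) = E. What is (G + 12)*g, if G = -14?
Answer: -6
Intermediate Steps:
g = 3 (g = 5 - 1*2 = 5 - 2 = 3)
(G + 12)*g = (-14 + 12)*3 = -2*3 = -6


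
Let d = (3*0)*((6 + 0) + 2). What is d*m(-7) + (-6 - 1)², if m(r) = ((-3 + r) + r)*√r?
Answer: 49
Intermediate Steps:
m(r) = √r*(-3 + 2*r) (m(r) = (-3 + 2*r)*√r = √r*(-3 + 2*r))
d = 0 (d = 0*(6 + 2) = 0*8 = 0)
d*m(-7) + (-6 - 1)² = 0*(√(-7)*(-3 + 2*(-7))) + (-6 - 1)² = 0*((I*√7)*(-3 - 14)) + (-7)² = 0*((I*√7)*(-17)) + 49 = 0*(-17*I*√7) + 49 = 0 + 49 = 49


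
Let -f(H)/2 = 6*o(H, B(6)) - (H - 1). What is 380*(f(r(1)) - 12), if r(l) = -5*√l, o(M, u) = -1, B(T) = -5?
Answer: -4560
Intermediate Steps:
f(H) = 10 + 2*H (f(H) = -2*(6*(-1) - (H - 1)) = -2*(-6 - (-1 + H)) = -2*(-6 + (1 - H)) = -2*(-5 - H) = 10 + 2*H)
380*(f(r(1)) - 12) = 380*((10 + 2*(-5*√1)) - 12) = 380*((10 + 2*(-5*1)) - 12) = 380*((10 + 2*(-5)) - 12) = 380*((10 - 10) - 12) = 380*(0 - 12) = 380*(-12) = -4560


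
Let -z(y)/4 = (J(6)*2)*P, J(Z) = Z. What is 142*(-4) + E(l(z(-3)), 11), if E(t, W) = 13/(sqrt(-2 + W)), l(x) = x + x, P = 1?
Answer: -1691/3 ≈ -563.67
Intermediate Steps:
z(y) = -48 (z(y) = -4*6*2 = -48)
l(x) = 2*x
E(t, W) = 13/sqrt(-2 + W)
142*(-4) + E(l(z(-3)), 11) = 142*(-4) + 13/sqrt(-2 + 11) = -568 + 13/sqrt(9) = -568 + 13*(1/3) = -568 + 13/3 = -1691/3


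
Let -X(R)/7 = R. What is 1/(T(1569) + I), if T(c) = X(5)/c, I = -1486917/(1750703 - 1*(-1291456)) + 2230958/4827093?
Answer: -2560047416136867/125194717846024 ≈ -20.449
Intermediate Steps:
X(R) = -7*R
I = -130185894653/4894928137929 (I = -1486917/(1750703 + 1291456) + 2230958*(1/4827093) = -1486917/3042159 + 2230958/4827093 = -1486917*1/3042159 + 2230958/4827093 = -495639/1014053 + 2230958/4827093 = -130185894653/4894928137929 ≈ -0.026596)
T(c) = -35/c (T(c) = (-7*5)/c = -35/c)
1/(T(1569) + I) = 1/(-35/1569 - 130185894653/4894928137929) = 1/(-125194717846024/2560047416136867) = -2560047416136867/125194717846024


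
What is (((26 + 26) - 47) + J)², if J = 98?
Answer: 10609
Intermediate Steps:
(((26 + 26) - 47) + J)² = (((26 + 26) - 47) + 98)² = ((52 - 47) + 98)² = (5 + 98)² = 103² = 10609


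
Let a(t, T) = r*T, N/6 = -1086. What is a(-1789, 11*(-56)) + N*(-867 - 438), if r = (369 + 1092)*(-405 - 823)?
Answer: 1113673908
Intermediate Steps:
N = -6516 (N = 6*(-1086) = -6516)
r = -1794108 (r = 1461*(-1228) = -1794108)
a(t, T) = -1794108*T
a(-1789, 11*(-56)) + N*(-867 - 438) = -19735188*(-56) - 6516*(-867 - 438) = -1794108*(-616) - 6516*(-1305) = 1105170528 + 8503380 = 1113673908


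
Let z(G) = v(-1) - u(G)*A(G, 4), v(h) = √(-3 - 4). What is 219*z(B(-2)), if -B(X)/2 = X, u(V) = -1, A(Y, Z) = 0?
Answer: 219*I*√7 ≈ 579.42*I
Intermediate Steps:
B(X) = -2*X
v(h) = I*√7 (v(h) = √(-7) = I*√7)
z(G) = I*√7 (z(G) = I*√7 - (-1)*0 = I*√7 - 1*0 = I*√7 + 0 = I*√7)
219*z(B(-2)) = 219*(I*√7) = 219*I*√7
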